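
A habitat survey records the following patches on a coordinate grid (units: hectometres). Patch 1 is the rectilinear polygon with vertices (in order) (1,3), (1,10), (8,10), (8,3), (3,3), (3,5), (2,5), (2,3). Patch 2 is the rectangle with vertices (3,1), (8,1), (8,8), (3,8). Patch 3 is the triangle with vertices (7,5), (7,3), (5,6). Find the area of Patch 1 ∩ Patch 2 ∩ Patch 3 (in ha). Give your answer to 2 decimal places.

The intersection is the polygon with vertices (7,3), (5,6), (7,5).
By the shoelace formula its area is 2.00.

2.00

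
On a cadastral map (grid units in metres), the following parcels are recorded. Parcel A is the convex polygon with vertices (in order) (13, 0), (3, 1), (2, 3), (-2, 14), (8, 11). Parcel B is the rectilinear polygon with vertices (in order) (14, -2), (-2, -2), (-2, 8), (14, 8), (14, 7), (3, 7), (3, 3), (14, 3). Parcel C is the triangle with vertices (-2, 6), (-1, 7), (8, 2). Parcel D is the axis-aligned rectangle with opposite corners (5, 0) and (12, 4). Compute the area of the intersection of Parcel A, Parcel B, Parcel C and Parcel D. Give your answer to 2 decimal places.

The intersection is the polygon with vertices (8,2), (5.5,3), (6.2,3).
By the shoelace formula its area is 0.35.

0.35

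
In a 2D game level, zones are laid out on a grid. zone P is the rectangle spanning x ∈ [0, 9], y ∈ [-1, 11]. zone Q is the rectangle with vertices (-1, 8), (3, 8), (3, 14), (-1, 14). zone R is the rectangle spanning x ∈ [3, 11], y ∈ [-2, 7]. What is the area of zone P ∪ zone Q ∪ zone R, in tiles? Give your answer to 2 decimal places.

By inclusion–exclusion:
Individual areas: |zone P| = 108, |zone Q| = 24, |zone R| = 72.
|zone P∩zone Q|: x∈[0,3], y∈[8,11] → 3·3 = 9.
|zone P∩zone R|: x∈[3,9], y∈[-1,7] → 6·8 = 48.
|zone Q∩zone R| = 0 (no overlap).
|zone P∩zone Q∩zone R| = 0.
|zone P ∪ zone Q ∪ zone R| = 204 − 57 + 0 = 147.00.

147.00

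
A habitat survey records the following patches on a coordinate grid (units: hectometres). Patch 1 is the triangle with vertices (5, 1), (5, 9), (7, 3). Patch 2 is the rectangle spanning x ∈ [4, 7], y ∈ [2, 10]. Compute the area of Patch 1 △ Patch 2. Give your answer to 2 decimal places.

17.00

|Patch 1| = 8, |Patch 2| = 24, |Patch 1∩Patch 2| = 7.5.
|Patch 1 △ Patch 2| = |Patch 1| + |Patch 2| − 2·|Patch 1∩Patch 2| = 8 + 24 − 15 = 17.00.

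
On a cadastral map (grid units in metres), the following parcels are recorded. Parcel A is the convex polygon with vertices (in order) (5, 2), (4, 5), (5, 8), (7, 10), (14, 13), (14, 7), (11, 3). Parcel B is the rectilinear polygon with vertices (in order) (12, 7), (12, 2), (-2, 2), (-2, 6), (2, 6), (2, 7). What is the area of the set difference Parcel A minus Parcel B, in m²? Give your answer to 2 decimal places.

|Parcel A| = 71.5, |Parcel A∩Parcel B| = 33.1667.
|Parcel A ∖ Parcel B| = |Parcel A| − |Parcel A∩Parcel B| = 71.5 − 33.1667 = 38.33.

38.33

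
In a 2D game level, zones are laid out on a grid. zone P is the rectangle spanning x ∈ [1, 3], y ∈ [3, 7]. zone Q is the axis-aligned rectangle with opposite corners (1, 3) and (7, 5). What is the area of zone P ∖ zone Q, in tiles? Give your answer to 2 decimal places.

|zone P∩zone Q|: x∈[1,3], y∈[3,5] → 2·2 = 4.
|zone P| = 8.
|zone P ∖ zone Q| = |zone P| − |zone P∩zone Q| = 8 − 4 = 4.00.

4.00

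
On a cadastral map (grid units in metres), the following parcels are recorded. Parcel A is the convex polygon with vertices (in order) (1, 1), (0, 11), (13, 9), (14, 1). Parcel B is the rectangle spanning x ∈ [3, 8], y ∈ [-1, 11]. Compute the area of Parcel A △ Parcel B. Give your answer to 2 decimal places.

84.46

|Parcel A| = 116, |Parcel B| = 60, |Parcel A∩Parcel B| = 45.7692.
|Parcel A △ Parcel B| = |Parcel A| + |Parcel B| − 2·|Parcel A∩Parcel B| = 116 + 60 − 91.5385 = 84.46.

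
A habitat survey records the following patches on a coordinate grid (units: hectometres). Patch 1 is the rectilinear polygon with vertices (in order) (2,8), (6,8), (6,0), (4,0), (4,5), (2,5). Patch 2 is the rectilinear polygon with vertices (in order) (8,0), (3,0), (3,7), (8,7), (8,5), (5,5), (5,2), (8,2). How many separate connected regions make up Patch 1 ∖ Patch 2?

2

Patch 1 ∖ Patch 2 splits into 2 disjoint pieces (area 6, area 3).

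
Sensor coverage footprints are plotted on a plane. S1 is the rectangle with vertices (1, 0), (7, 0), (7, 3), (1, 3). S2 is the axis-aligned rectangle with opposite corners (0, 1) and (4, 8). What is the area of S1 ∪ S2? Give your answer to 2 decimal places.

40.00

By inclusion–exclusion:
Individual areas: |S1| = 18, |S2| = 28.
|S1∩S2|: x∈[1,4], y∈[1,3] → 3·2 = 6.
|S1 ∪ S2| = 46 − 6 = 40.00.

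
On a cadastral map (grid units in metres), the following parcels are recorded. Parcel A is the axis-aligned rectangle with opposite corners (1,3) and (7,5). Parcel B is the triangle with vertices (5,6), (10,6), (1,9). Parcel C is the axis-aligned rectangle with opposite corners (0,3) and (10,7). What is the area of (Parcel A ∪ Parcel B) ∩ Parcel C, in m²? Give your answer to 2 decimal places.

16.17

|Parcel A ∪ Parcel B| = 19.5.
|(Parcel A ∪ Parcel B) ∩ Parcel C| = 16.17.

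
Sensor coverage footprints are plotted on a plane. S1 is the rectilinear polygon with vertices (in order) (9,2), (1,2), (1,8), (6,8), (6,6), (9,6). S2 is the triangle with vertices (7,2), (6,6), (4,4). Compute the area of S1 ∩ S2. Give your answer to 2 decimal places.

The intersection is the polygon with vertices (7,2), (4,4), (6,6).
By the shoelace formula its area is 5.00.

5.00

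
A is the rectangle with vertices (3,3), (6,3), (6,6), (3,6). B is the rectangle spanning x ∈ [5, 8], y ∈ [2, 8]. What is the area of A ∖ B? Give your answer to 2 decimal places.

|A∩B|: x∈[5,6], y∈[3,6] → 1·3 = 3.
|A| = 9.
|A ∖ B| = |A| − |A∩B| = 9 − 3 = 6.00.

6.00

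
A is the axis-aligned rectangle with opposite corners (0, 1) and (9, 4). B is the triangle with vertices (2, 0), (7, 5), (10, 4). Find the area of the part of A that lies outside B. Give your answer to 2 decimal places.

19.75

|A| = 27, |A∩B| = 7.25.
|A ∖ B| = |A| − |A∩B| = 27 − 7.25 = 19.75.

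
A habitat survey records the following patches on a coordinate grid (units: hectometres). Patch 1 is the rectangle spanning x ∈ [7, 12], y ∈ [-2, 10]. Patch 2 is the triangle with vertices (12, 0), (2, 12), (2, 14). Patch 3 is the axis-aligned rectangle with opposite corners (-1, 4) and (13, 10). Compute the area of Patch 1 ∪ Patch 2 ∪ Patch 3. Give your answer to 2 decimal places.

118.05

By inclusion–exclusion:
Individual areas: |Patch 1| = 60, |Patch 2| = 10, |Patch 3| = 84.
|Patch 1∩Patch 2| = 2.5.
|Patch 1∩Patch 3|: x∈[7,12], y∈[4,10] → 5·6 = 30.
|Patch 2∩Patch 3| = 5.
|Patch 1∩Patch 2∩Patch 3| = 1.5476.
|Patch 1 ∪ Patch 2 ∪ Patch 3| = 154 − 37.5 + 1.5476 = 118.05.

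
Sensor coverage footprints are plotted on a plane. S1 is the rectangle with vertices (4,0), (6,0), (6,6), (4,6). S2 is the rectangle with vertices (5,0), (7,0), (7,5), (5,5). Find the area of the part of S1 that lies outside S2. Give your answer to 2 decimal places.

|S1∩S2|: x∈[5,6], y∈[0,5] → 1·5 = 5.
|S1| = 12.
|S1 ∖ S2| = |S1| − |S1∩S2| = 12 − 5 = 7.00.

7.00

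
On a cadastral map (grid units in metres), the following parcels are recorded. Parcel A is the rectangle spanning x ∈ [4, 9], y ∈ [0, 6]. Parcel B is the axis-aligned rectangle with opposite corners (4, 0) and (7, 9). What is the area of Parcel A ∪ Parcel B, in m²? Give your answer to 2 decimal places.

39.00

By inclusion–exclusion:
Individual areas: |Parcel A| = 30, |Parcel B| = 27.
|Parcel A∩Parcel B|: x∈[4,7], y∈[0,6] → 3·6 = 18.
|Parcel A ∪ Parcel B| = 57 − 18 = 39.00.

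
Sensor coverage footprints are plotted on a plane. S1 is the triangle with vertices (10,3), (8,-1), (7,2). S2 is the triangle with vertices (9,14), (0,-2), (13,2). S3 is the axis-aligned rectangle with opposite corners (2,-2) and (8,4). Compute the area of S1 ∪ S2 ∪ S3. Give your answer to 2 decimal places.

By inclusion–exclusion:
Individual areas: |S1| = 5, |S2| = 86, |S3| = 36.
|S1∩S2| = 4.046.
|S1∩S3| = 1.6667.
|S2∩S3| = 25.0887.
|S1∩S2∩S3| = 1.3438.
|S1 ∪ S2 ∪ S3| = 127 − 30.8013 + 1.3438 = 97.54.

97.54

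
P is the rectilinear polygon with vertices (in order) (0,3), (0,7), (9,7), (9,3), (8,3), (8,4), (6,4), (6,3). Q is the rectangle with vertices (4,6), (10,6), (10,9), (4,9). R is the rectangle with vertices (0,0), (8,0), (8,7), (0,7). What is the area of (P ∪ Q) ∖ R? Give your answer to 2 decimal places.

17.00

|P ∪ Q| = 47.
|(P ∪ Q) ∩ R| = 30.
|(P ∪ Q) ∖ R| = 47 − 30 = 17.00.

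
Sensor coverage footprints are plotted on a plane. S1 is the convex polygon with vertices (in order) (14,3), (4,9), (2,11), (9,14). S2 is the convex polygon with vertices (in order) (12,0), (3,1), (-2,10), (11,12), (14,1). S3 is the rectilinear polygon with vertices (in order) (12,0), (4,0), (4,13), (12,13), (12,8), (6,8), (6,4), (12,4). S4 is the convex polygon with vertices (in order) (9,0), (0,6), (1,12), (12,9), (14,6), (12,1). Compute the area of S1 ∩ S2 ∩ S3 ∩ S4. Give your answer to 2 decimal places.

The intersection is the polygon with vertices (11.727,8), (6,8), (6,7.8), (4,9), (4,10.923), (4.607,11.016), (11.17,9.226).
By the shoelace formula its area is 15.27.

15.27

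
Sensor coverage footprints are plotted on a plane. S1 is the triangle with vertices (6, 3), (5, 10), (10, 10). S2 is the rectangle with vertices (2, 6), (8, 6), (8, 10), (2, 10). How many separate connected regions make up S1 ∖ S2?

2

S1 ∖ S2 splits into 2 disjoint pieces (area 3.2143, area 3.5).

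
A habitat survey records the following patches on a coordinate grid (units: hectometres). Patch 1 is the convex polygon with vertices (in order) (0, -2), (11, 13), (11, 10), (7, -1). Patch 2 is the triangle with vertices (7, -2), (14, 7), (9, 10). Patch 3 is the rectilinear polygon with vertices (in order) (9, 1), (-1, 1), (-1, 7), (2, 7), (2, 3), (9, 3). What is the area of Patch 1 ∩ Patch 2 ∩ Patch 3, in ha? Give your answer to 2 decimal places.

The intersection is the polygon with vertices (7.833,3), (8.454,3), (7.727,1), (7.5,1).
By the shoelace formula its area is 0.85.

0.85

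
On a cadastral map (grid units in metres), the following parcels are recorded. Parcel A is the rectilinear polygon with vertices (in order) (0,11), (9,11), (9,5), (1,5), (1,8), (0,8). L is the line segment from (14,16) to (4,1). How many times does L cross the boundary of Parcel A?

2

The segment meets the boundary at (9,8.5), (6.667,5).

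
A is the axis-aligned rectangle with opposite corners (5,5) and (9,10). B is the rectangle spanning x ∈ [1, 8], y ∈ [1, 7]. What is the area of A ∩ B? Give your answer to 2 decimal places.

|A∩B|: x∈[5,8], y∈[5,7] → 3·2 = 6.

6.00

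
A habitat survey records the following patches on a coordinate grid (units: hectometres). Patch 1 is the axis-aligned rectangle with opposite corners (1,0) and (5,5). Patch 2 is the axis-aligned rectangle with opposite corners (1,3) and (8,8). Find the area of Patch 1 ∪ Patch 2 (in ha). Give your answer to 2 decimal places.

By inclusion–exclusion:
Individual areas: |Patch 1| = 20, |Patch 2| = 35.
|Patch 1∩Patch 2|: x∈[1,5], y∈[3,5] → 4·2 = 8.
|Patch 1 ∪ Patch 2| = 55 − 8 = 47.00.

47.00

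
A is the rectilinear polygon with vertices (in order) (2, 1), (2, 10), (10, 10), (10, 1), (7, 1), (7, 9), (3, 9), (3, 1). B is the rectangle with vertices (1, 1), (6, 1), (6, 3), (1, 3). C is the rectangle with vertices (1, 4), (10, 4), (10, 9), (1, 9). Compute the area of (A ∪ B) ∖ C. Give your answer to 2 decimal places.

|A ∪ B| = 48.
|(A ∪ B) ∩ C| = 20.
|(A ∪ B) ∖ C| = 48 − 20 = 28.00.

28.00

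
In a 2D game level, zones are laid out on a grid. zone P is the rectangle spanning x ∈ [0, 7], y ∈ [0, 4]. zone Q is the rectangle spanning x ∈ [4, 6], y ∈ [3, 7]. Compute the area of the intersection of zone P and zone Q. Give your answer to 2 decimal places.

|zone P∩zone Q|: x∈[4,6], y∈[3,4] → 2·1 = 2.

2.00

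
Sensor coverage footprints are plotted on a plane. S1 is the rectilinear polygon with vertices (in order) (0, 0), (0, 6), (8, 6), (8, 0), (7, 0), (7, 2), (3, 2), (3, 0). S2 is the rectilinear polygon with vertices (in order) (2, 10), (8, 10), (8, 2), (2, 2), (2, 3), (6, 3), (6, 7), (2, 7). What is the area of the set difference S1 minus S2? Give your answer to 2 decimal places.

28.00

|S1| = 40, |S1∩S2| = 12.
|S1 ∖ S2| = |S1| − |S1∩S2| = 40 − 12 = 28.00.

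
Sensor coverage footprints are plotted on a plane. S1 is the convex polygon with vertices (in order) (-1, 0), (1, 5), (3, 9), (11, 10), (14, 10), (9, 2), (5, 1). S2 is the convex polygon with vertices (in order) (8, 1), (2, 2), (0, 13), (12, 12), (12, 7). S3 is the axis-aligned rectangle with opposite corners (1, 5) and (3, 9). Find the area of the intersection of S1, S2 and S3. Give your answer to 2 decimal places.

3.85

The intersection is the polygon with vertices (1.333,5.667), (3,9), (3,5), (1.454,5).
By the shoelace formula its area is 3.85.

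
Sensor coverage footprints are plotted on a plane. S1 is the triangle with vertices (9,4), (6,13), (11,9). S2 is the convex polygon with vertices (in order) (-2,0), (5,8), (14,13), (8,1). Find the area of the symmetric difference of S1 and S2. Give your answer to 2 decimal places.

|S1| = 16.5, |S2| = 75.5, |S1∩S2| = 11.9918.
|S1 △ S2| = |S1| + |S2| − 2·|S1∩S2| = 16.5 + 75.5 − 23.9836 = 68.02.

68.02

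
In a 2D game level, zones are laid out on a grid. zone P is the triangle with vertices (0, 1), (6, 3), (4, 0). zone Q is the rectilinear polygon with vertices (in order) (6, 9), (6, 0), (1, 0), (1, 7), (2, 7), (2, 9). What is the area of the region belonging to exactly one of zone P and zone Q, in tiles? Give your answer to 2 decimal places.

|zone P| = 7, |zone Q| = 43, |zone P∩zone Q| = 6.7083.
|zone P △ zone Q| = |zone P| + |zone Q| − 2·|zone P∩zone Q| = 7 + 43 − 13.4167 = 36.58.

36.58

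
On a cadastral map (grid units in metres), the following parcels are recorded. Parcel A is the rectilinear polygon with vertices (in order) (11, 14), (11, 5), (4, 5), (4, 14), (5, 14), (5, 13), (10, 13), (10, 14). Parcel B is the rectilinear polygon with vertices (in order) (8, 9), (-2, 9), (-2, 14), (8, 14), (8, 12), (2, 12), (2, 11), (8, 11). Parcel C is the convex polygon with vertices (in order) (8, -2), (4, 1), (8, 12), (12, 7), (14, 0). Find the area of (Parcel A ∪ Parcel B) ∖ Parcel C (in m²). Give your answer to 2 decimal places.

64.72

|Parcel A ∪ Parcel B| = 89.
|(Parcel A ∪ Parcel B) ∩ Parcel C| = 24.2841.
|(Parcel A ∪ Parcel B) ∖ Parcel C| = 89 − 24.2841 = 64.72.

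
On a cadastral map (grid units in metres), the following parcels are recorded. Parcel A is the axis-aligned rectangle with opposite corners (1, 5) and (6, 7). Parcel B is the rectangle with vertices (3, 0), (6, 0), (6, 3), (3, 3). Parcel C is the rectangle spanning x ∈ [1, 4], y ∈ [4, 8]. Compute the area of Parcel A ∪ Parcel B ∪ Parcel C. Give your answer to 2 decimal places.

25.00

By inclusion–exclusion:
Individual areas: |Parcel A| = 10, |Parcel B| = 9, |Parcel C| = 12.
|Parcel A∩Parcel B| = 0 (no overlap).
|Parcel A∩Parcel C|: x∈[1,4], y∈[5,7] → 3·2 = 6.
|Parcel B∩Parcel C| = 0 (no overlap).
|Parcel A∩Parcel B∩Parcel C| = 0.
|Parcel A ∪ Parcel B ∪ Parcel C| = 31 − 6 + 0 = 25.00.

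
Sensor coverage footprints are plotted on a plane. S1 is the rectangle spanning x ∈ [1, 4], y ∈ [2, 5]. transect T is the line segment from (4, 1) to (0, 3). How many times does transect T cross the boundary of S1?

2

The segment meets the boundary at (1,2.5), (2,2).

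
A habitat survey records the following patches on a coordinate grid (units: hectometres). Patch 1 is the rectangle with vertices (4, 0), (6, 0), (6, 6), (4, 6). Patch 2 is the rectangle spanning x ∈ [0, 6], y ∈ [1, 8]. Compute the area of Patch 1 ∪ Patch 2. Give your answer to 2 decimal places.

By inclusion–exclusion:
Individual areas: |Patch 1| = 12, |Patch 2| = 42.
|Patch 1∩Patch 2|: x∈[4,6], y∈[1,6] → 2·5 = 10.
|Patch 1 ∪ Patch 2| = 54 − 10 = 44.00.

44.00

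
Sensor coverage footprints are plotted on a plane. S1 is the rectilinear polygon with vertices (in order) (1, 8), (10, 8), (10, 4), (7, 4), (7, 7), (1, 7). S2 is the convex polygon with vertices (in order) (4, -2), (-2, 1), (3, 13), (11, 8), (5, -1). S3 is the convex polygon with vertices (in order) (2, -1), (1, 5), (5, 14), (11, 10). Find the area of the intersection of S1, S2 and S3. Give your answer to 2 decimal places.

The intersection is the polygon with vertices (7,7), (1.889,7), (2.333,8), (9.364,8), (7,5.111).
By the shoelace formula its area is 8.30.

8.30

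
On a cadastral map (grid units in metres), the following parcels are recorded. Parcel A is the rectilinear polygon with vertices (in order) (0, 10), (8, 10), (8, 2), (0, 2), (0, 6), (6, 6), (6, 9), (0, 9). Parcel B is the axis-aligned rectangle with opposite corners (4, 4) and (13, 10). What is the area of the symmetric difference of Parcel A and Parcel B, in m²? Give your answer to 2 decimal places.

|Parcel A| = 46, |Parcel B| = 54, |Parcel A∩Parcel B| = 18.
|Parcel A △ Parcel B| = |Parcel A| + |Parcel B| − 2·|Parcel A∩Parcel B| = 46 + 54 − 36 = 64.00.

64.00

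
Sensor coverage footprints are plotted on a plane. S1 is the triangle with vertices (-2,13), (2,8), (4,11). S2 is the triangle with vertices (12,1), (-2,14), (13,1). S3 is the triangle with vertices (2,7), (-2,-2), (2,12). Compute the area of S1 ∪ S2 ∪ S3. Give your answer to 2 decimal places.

By inclusion–exclusion:
Individual areas: |S1| = 11, |S2| = 6.5, |S3| = 10.
|S1∩S2| = 0.678.
|S1∩S3| = 1.6697.
|S2∩S3| = 0.0855.
|S1∩S2∩S3| = 0.0855.
|S1 ∪ S2 ∪ S3| = 27.5 − 2.4332 + 0.0855 = 25.15.

25.15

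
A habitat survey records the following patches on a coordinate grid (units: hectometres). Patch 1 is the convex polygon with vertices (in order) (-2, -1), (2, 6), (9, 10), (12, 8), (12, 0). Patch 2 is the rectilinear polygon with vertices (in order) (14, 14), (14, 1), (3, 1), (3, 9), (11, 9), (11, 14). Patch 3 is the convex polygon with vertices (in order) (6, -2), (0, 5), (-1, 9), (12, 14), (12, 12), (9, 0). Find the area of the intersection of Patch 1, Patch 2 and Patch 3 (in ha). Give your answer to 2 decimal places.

52.57

The intersection is the polygon with vertices (10.5,9), (11.143,8.571), (9.25,1), (3.429,1), (3,1.5), (3,6.571), (7.25,9).
By the shoelace formula its area is 52.57.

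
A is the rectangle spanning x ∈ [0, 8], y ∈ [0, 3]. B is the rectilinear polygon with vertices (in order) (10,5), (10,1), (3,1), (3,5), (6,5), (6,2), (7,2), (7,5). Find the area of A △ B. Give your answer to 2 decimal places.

31.00

|A| = 24, |B| = 25, |A∩B| = 9.
|A △ B| = |A| + |B| − 2·|A∩B| = 24 + 25 − 18 = 31.00.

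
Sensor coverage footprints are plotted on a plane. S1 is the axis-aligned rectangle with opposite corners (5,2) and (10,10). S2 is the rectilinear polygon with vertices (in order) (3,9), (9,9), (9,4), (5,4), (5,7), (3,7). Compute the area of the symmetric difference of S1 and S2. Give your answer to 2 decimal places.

24.00

|S1| = 40, |S2| = 24, |S1∩S2| = 20.
|S1 △ S2| = |S1| + |S2| − 2·|S1∩S2| = 40 + 24 − 40 = 24.00.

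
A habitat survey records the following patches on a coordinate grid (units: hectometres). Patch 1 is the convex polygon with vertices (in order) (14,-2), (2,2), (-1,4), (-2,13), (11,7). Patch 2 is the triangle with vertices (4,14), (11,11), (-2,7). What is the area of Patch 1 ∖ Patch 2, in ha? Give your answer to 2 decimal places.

107.82

|Patch 1| = 120, |Patch 1∩Patch 2| = 12.1815.
|Patch 1 ∖ Patch 2| = |Patch 1| − |Patch 1∩Patch 2| = 120 − 12.1815 = 107.82.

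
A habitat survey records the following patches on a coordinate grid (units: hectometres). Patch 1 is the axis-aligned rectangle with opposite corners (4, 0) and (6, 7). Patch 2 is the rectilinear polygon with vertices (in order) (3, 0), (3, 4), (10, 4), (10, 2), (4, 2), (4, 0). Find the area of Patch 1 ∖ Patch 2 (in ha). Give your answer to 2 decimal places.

10.00

|Patch 1| = 14, |Patch 1∩Patch 2| = 4.
|Patch 1 ∖ Patch 2| = |Patch 1| − |Patch 1∩Patch 2| = 14 − 4 = 10.00.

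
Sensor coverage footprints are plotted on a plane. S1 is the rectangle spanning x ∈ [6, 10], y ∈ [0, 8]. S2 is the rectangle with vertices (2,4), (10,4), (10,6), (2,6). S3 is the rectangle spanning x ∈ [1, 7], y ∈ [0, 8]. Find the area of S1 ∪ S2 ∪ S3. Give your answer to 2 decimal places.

By inclusion–exclusion:
Individual areas: |S1| = 32, |S2| = 16, |S3| = 48.
|S1∩S2|: x∈[6,10], y∈[4,6] → 4·2 = 8.
|S1∩S3|: x∈[6,7], y∈[0,8] → 1·8 = 8.
|S2∩S3|: x∈[2,7], y∈[4,6] → 5·2 = 10.
|S1∩S2∩S3| = 2.
|S1 ∪ S2 ∪ S3| = 96 − 26 + 2 = 72.00.

72.00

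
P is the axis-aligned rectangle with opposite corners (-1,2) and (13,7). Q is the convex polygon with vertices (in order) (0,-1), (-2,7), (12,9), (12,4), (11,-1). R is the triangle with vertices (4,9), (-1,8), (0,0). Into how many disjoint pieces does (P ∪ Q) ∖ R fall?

1

(P ∪ Q) ∖ R is a single connected region.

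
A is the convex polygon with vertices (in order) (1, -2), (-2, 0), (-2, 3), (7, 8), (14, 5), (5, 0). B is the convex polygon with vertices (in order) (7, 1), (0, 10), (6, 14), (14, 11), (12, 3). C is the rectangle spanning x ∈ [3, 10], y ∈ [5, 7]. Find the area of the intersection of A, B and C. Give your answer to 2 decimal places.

12.09

The intersection is the polygon with vertices (10,6.714), (10,5), (3.889,5), (3.198,5.888), (5.2,7), (9.333,7).
By the shoelace formula its area is 12.09.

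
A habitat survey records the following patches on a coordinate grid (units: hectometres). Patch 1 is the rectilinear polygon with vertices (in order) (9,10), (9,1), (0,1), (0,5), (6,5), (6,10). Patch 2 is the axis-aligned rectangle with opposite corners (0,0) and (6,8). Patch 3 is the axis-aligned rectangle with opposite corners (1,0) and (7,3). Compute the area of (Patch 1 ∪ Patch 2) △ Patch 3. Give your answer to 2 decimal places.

|Patch 1 ∪ Patch 2| = 75.
|(Patch 1 ∪ Patch 2) ∩ Patch 3| = 17.
|(Patch 1 ∪ Patch 2) △ Patch 3| = 75 + 18 − 34 = 59.00.

59.00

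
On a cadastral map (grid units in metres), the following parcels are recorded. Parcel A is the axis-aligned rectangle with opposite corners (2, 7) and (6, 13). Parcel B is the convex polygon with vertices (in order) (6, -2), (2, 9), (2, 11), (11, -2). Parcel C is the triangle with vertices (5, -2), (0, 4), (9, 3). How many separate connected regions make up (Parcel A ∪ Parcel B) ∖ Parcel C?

2

(Parcel A ∪ Parcel B) ∖ Parcel C splits into 2 disjoint pieces (area 33.5817, area 11.6322).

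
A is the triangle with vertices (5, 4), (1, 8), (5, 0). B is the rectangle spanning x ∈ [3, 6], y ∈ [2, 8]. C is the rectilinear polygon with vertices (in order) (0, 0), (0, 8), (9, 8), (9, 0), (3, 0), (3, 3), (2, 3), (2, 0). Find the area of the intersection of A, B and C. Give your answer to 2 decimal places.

5.00

The intersection is the polygon with vertices (5,2), (4,2), (3,4), (3,6), (5,4).
By the shoelace formula its area is 5.00.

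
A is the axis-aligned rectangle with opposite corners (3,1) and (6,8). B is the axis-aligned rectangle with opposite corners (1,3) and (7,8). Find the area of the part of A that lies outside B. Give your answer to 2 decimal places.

6.00

|A∩B|: x∈[3,6], y∈[3,8] → 3·5 = 15.
|A| = 21.
|A ∖ B| = |A| − |A∩B| = 21 − 15 = 6.00.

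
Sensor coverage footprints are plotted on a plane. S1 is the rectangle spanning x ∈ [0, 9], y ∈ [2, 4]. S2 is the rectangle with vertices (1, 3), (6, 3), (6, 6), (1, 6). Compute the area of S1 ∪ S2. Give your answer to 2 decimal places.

28.00

By inclusion–exclusion:
Individual areas: |S1| = 18, |S2| = 15.
|S1∩S2|: x∈[1,6], y∈[3,4] → 5·1 = 5.
|S1 ∪ S2| = 33 − 5 = 28.00.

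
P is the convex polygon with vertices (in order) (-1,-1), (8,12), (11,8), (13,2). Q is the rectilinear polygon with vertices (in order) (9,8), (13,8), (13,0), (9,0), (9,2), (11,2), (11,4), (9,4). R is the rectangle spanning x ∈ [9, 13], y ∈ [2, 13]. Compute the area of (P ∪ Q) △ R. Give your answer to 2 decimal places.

85.45

|P ∪ Q| = 94.7857.
|(P ∪ Q) ∩ R| = 26.6667.
|(P ∪ Q) △ R| = 94.7857 + 44 − 53.3333 = 85.45.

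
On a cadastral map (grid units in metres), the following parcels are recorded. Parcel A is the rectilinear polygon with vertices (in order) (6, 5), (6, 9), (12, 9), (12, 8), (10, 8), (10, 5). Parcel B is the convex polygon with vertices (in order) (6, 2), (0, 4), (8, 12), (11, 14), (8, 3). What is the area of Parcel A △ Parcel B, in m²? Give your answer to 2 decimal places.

47.77

|Parcel A| = 18, |Parcel B| = 54.5, |Parcel A∩Parcel B| = 12.3636.
|Parcel A △ Parcel B| = |Parcel A| + |Parcel B| − 2·|Parcel A∩Parcel B| = 18 + 54.5 − 24.7273 = 47.77.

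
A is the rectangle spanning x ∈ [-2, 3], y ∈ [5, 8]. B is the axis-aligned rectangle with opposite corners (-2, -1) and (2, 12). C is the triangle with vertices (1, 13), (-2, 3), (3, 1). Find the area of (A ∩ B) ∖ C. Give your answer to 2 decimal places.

3.23

|A ∩ B| = 12.
|(A ∩ B) ∩ C| = 8.7667.
|(A ∩ B) ∖ C| = 12 − 8.7667 = 3.23.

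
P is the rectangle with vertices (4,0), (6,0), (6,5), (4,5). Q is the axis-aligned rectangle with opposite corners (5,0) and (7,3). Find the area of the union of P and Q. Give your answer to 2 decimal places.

By inclusion–exclusion:
Individual areas: |P| = 10, |Q| = 6.
|P∩Q|: x∈[5,6], y∈[0,3] → 1·3 = 3.
|P ∪ Q| = 16 − 3 = 13.00.

13.00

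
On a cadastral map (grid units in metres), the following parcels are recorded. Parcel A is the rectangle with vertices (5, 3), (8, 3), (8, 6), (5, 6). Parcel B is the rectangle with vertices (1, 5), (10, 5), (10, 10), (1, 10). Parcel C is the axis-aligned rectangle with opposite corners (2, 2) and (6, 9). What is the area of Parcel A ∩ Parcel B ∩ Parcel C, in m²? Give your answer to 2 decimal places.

The intersection is the polygon with vertices (6,6), (6,5), (5,5), (5,6).
By the shoelace formula its area is 1.00.

1.00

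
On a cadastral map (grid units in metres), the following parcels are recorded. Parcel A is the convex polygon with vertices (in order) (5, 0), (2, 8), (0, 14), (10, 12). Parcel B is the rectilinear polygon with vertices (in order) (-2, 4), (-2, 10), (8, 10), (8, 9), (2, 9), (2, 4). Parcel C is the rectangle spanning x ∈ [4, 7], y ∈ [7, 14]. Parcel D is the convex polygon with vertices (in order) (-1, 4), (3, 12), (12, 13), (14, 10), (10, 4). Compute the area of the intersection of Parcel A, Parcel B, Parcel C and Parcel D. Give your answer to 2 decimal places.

The intersection is the polygon with vertices (7,9), (4,9), (4,10), (7,10).
By the shoelace formula its area is 3.00.

3.00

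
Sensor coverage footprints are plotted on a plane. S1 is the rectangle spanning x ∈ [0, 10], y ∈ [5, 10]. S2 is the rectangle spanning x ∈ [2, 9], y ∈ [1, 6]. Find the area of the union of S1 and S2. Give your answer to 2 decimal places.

78.00

By inclusion–exclusion:
Individual areas: |S1| = 50, |S2| = 35.
|S1∩S2|: x∈[2,9], y∈[5,6] → 7·1 = 7.
|S1 ∪ S2| = 85 − 7 = 78.00.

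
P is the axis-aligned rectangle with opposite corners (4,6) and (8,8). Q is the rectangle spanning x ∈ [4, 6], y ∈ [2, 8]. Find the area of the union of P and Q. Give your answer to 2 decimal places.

By inclusion–exclusion:
Individual areas: |P| = 8, |Q| = 12.
|P∩Q|: x∈[4,6], y∈[6,8] → 2·2 = 4.
|P ∪ Q| = 20 − 4 = 16.00.

16.00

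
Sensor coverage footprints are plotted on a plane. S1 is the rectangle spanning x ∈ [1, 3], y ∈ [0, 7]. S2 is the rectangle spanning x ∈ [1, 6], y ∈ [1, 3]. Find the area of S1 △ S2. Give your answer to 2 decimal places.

|S1∩S2|: x∈[1,3], y∈[1,3] → 2·2 = 4.
|S1 △ S2| = |S1| + |S2| − 2·|S1∩S2| = 14 + 10 − 8 = 16.00.

16.00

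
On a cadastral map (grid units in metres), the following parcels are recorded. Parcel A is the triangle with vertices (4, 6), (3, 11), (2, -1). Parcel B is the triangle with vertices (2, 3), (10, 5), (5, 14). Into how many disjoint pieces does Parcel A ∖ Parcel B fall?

2

Parcel A ∖ Parcel B splits into 2 disjoint pieces (area 2.21, area 1.7807).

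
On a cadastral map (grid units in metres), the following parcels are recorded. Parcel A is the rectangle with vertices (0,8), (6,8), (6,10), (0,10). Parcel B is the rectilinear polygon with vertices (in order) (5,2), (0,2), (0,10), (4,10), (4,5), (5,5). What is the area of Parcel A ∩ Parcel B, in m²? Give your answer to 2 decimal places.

8.00

The intersection is the polygon with vertices (4,10), (4,8), (0,8), (0,10).
By the shoelace formula its area is 8.00.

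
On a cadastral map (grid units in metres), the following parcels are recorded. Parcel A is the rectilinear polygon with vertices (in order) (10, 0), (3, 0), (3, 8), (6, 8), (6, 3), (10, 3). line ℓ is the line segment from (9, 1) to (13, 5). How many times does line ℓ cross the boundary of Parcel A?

1

The segment meets the boundary at (10,2).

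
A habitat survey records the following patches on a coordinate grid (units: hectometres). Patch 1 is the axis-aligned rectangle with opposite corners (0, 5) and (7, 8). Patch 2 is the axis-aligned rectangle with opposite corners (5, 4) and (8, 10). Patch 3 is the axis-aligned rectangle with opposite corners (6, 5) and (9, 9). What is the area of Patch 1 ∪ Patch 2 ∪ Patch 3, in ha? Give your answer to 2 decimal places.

37.00

By inclusion–exclusion:
Individual areas: |Patch 1| = 21, |Patch 2| = 18, |Patch 3| = 12.
|Patch 1∩Patch 2|: x∈[5,7], y∈[5,8] → 2·3 = 6.
|Patch 1∩Patch 3|: x∈[6,7], y∈[5,8] → 1·3 = 3.
|Patch 2∩Patch 3|: x∈[6,8], y∈[5,9] → 2·4 = 8.
|Patch 1∩Patch 2∩Patch 3| = 3.
|Patch 1 ∪ Patch 2 ∪ Patch 3| = 51 − 17 + 3 = 37.00.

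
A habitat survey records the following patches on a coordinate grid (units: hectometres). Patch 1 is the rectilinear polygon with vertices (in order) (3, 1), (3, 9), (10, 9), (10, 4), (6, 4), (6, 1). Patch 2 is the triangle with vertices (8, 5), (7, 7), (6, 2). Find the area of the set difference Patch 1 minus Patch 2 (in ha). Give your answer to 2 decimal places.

41.43

|Patch 1| = 44, |Patch 1∩Patch 2| = 2.5667.
|Patch 1 ∖ Patch 2| = |Patch 1| − |Patch 1∩Patch 2| = 44 − 2.5667 = 41.43.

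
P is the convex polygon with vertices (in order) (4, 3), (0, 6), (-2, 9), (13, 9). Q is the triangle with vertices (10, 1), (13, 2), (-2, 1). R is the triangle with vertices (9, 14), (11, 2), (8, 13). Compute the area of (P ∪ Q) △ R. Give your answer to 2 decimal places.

58.40

|P ∪ Q| = 54.
|(P ∪ Q) ∩ R| = 1.3017.
|(P ∪ Q) △ R| = 54 + 7 − 2.6034 = 58.40.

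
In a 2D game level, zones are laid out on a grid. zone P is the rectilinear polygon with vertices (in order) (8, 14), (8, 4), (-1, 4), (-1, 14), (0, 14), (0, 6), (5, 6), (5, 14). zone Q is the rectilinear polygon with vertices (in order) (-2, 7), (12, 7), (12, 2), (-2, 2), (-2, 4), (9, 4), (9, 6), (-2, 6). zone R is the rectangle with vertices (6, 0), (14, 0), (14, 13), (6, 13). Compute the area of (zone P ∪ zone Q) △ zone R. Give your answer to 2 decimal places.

|zone P ∪ zone Q| = 94.
|(zone P ∪ zone Q) ∩ zone R| = 40.
|(zone P ∪ zone Q) △ zone R| = 94 + 104 − 80 = 118.00.

118.00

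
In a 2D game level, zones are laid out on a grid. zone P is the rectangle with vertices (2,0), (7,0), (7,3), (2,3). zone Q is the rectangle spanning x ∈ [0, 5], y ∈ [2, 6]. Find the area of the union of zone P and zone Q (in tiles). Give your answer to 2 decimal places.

32.00

By inclusion–exclusion:
Individual areas: |zone P| = 15, |zone Q| = 20.
|zone P∩zone Q|: x∈[2,5], y∈[2,3] → 3·1 = 3.
|zone P ∪ zone Q| = 35 − 3 = 32.00.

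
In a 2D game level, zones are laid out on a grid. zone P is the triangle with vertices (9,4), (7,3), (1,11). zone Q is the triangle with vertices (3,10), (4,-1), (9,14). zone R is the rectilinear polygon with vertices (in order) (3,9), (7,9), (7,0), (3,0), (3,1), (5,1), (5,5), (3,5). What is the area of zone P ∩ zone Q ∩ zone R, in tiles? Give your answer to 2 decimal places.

4.97

The intersection is the polygon with vertices (3.091,9), (3.286,9), (6.419,6.258), (5.846,4.538), (3.172,8.103).
By the shoelace formula its area is 4.97.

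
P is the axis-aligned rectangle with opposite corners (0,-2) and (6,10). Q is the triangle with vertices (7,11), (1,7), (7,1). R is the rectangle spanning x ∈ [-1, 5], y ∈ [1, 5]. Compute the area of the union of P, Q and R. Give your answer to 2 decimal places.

85.25

By inclusion–exclusion:
Individual areas: |P| = 72, |Q| = 30, |R| = 24.
|P∩Q| = 20.75.
|P∩R|: x∈[0,5], y∈[1,5] → 5·4 = 20.
|Q∩R| = 2.
|P∩Q∩R| = 2.
|P ∪ Q ∪ R| = 126 − 42.75 + 2 = 85.25.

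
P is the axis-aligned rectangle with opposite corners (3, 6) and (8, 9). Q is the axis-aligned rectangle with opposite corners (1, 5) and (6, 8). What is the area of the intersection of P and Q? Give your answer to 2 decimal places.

|P∩Q|: x∈[3,6], y∈[6,8] → 3·2 = 6.

6.00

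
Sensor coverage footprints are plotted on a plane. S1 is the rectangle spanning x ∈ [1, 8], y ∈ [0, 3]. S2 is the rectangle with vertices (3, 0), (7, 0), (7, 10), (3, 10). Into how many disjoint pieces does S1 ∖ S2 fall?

2

S1 ∖ S2 splits into 2 disjoint pieces (area 3, area 6).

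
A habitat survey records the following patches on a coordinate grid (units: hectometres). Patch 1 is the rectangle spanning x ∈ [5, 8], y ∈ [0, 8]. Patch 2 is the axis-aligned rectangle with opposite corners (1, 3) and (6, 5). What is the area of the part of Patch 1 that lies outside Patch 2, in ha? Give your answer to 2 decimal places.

|Patch 1∩Patch 2|: x∈[5,6], y∈[3,5] → 1·2 = 2.
|Patch 1| = 24.
|Patch 1 ∖ Patch 2| = |Patch 1| − |Patch 1∩Patch 2| = 24 − 2 = 22.00.

22.00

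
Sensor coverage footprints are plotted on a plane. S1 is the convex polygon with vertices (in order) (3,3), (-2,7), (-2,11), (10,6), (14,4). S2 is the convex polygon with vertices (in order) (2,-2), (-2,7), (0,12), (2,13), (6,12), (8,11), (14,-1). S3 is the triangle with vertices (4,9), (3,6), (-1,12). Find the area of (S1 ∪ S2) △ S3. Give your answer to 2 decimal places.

151.55

|S1 ∪ S2| = 160.0979.
|(S1 ∪ S2) ∩ S3| = 8.7732.
|(S1 ∪ S2) △ S3| = 160.0979 + 9 − 17.5464 = 151.55.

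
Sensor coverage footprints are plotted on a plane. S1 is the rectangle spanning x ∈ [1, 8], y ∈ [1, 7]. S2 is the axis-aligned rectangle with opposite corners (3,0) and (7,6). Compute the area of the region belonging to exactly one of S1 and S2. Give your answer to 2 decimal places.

26.00

|S1∩S2|: x∈[3,7], y∈[1,6] → 4·5 = 20.
|S1 △ S2| = |S1| + |S2| − 2·|S1∩S2| = 42 + 24 − 40 = 26.00.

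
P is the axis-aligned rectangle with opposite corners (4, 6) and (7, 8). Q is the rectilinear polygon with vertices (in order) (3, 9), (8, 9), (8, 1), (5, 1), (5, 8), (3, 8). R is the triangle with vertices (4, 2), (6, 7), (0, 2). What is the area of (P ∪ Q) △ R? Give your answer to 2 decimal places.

|P ∪ Q| = 28.
|(P ∪ Q) ∩ R| = 0.85.
|(P ∪ Q) △ R| = 28 + 10 − 1.7 = 36.30.

36.30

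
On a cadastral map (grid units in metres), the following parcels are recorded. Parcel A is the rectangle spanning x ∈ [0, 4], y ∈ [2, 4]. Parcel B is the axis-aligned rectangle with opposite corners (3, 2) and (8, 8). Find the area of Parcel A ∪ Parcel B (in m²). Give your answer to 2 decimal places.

By inclusion–exclusion:
Individual areas: |Parcel A| = 8, |Parcel B| = 30.
|Parcel A∩Parcel B|: x∈[3,4], y∈[2,4] → 1·2 = 2.
|Parcel A ∪ Parcel B| = 38 − 2 = 36.00.

36.00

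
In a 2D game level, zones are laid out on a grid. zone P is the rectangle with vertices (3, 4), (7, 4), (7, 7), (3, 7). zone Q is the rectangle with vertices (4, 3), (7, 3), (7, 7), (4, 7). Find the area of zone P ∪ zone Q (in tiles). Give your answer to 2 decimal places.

By inclusion–exclusion:
Individual areas: |zone P| = 12, |zone Q| = 12.
|zone P∩zone Q|: x∈[4,7], y∈[4,7] → 3·3 = 9.
|zone P ∪ zone Q| = 24 − 9 = 15.00.

15.00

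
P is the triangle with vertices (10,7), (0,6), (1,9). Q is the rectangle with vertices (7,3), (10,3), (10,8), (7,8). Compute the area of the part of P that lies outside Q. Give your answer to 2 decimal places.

|P| = 14.5, |P∩Q| = 1.45.
|P ∖ Q| = |P| − |P∩Q| = 14.5 − 1.45 = 13.05.

13.05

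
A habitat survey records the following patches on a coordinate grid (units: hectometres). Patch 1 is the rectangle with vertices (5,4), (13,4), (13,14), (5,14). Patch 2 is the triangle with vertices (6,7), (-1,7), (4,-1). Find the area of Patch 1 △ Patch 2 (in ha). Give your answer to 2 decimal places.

104.25

|Patch 1| = 80, |Patch 2| = 28, |Patch 1∩Patch 2| = 1.875.
|Patch 1 △ Patch 2| = |Patch 1| + |Patch 2| − 2·|Patch 1∩Patch 2| = 80 + 28 − 3.75 = 104.25.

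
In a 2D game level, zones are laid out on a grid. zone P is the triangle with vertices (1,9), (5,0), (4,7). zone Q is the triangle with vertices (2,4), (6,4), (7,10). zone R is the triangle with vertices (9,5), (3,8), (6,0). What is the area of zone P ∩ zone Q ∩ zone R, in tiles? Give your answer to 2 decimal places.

The intersection is the polygon with vertices (4.073,6.488), (4.385,4.308), (3.724,6.069).
By the shoelace formula its area is 0.45.

0.45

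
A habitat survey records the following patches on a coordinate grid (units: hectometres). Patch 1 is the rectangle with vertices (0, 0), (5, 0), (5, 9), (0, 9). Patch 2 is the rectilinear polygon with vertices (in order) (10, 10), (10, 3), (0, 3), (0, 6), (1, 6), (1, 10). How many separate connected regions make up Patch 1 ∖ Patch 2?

Patch 1 ∖ Patch 2 splits into 2 disjoint pieces (area 15, area 3).

2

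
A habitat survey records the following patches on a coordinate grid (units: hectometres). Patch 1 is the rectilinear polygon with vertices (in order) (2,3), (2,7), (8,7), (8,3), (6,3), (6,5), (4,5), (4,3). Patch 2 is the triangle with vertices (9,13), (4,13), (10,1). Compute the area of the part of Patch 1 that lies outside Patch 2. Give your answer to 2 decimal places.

19.00

|Patch 1| = 20, |Patch 1∩Patch 2| = 1.
|Patch 1 ∖ Patch 2| = |Patch 1| − |Patch 1∩Patch 2| = 20 − 1 = 19.00.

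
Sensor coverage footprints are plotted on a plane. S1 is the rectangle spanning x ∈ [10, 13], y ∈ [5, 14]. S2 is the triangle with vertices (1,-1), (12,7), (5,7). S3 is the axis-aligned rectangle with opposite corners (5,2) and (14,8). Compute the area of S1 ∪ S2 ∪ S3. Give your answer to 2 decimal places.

By inclusion–exclusion:
Individual areas: |S1| = 27, |S2| = 28, |S3| = 54.
|S1∩S2| = 1.4545.
|S1∩S3|: x∈[10,13], y∈[5,8] → 3·3 = 9.
|S2∩S3| = 17.8125.
|S1∩S2∩S3| = 1.4545.
|S1 ∪ S2 ∪ S3| = 109 − 28.267 + 1.4545 = 82.19.

82.19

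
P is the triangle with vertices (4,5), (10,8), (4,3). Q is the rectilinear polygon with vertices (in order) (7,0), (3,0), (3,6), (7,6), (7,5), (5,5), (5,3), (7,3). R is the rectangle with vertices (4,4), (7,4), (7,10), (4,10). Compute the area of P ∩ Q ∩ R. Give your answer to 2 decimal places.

2.85

The intersection is the polygon with vertices (7,6), (7,5.5), (6.4,5), (5,5), (5,4), (4,4), (4,5), (6,6).
By the shoelace formula its area is 2.85.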